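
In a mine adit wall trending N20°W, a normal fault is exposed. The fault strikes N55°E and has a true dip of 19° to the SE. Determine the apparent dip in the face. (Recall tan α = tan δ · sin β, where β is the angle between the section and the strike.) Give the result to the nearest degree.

Angle between strike (N55°E) and section (N20°W): β = 75°.
tan(apparent dip) = tan 19° · sin 75° = 0.3326
apparent dip = arctan 0.3326 = 18.40°

18°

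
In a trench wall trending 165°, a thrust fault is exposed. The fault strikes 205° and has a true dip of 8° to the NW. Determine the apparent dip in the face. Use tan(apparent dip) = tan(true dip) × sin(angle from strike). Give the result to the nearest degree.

5°

The strike is 205° and the section trends 165°; the acute angle between them is β = 40°.
tan(apparent dip) = tan 8° · sin 40° = 0.0903
apparent dip = arctan 0.0903 = 5.16°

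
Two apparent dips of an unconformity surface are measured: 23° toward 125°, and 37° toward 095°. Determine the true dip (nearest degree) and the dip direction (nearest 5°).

Represent each trace as a vector plunging at its apparent dip toward its trend (east-north-up frame): v₁ = (0.754, -0.528, -0.391), v₂ = (0.796, -0.070, -0.602).
The plane normal is n = v₁ × v₂ ∝ (0.291, 0.143, 0.368).
True dip = arccos(n_z / |n|) = arccos(0.7504) = 41.4°.
Dip direction = azimuth of (n_x, n_y) = atan2(0.291, 0.143) = 64°.

true dip 41°, dip direction 065°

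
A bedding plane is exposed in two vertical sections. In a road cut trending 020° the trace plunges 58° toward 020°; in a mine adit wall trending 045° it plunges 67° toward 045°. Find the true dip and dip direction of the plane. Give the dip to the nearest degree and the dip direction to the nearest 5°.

true dip 69°, dip direction 075°

The two traces are lines in the plane: v₁ = (sin 20°·cos 58°, cos 20°·cos 58°, −sin 58°), v₂ = (sin 45°·cos 67°, cos 45°·cos 67°, −sin 67°).
n = v₁ × v₂ = (0.224, 0.067, 0.088) (taken with n_z > 0).
True dip = arccos(n_z / |n|) = arccos(0.3503) = 69.5°.
Dip direction = atan2(0.224, 0.067) = 73° (azimuth of n's horizontal projection).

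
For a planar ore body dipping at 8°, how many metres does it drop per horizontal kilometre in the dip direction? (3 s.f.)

drop per km = 1000 × tan 8° = 1000 × 0.1405

141 m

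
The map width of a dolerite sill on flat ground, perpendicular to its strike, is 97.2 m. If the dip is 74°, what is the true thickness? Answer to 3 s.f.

True thickness t = w · sin(dip) = 97.2 × sin 74°
t = 97.2 × 0.9613 = 93.435 m

93.4 m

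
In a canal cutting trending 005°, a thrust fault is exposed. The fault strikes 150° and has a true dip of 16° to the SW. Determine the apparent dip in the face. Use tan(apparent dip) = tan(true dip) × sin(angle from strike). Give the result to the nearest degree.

The strike is 150° and the section trends 005°; the acute angle between them is β = 35°.
tan α = tan 16° × sin 35° = 0.2867 × 0.5736 = 0.1645
α = arctan(0.1645) = 9.34°

9°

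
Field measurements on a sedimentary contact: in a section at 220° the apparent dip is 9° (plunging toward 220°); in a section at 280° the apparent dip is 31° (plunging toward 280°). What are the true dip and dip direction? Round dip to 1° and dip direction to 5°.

Each apparent-dip line lies in the plane. As unit vectors (x east, y north, z up), v₁ plunges 9°→220° and v₂ plunges 31°→280°.
Cross product v₁ × v₂ gives the pole to the plane: n ∝ (-0.413, 0.195, 0.733).
Dip δ = arctan(|n_h|/n_z) = arctan(0.457/0.733) = 31.9°.
The horizontal component of n points toward azimuth atan2(n_x, n_y) = 295°, the dip direction.

true dip 32°, dip direction 295°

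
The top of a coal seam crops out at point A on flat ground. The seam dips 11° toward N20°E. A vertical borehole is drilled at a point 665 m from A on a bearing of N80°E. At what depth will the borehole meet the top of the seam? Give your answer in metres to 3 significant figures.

The hole lies 60° from the dip direction, so the down-dip offset is 665 × cos 60° = 332.50 m.
Depth = down-dip offset × tan(dip) = 332.50 × tan 11° = 332.50 × 0.1944
Depth = 64.63 m

64.6 m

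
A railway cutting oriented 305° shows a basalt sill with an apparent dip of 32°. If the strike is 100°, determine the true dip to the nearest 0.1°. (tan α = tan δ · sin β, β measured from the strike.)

55.9°

The section is 25° from the strike.
tan δ = tan α / sin β = tan 32° / sin 25° = 0.6249 / 0.4226 = 1.4786
δ = arctan(1.4786) = 55.93°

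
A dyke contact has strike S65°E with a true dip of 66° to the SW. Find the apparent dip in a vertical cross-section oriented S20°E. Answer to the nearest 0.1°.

The strike is S65°E and the section trends S20°E; the acute angle between them is β = 45°.
tan α = tan 66° × sin 45° = 2.2460 × 0.7071 = 1.5882
α = arctan(1.5882) = 57.80°

57.8°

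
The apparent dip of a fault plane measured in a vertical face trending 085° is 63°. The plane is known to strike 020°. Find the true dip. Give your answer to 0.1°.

β = acute angle between strike 020° and section 085° = 65°.
tan(true dip) = tan 63° / sin 65° = 2.1655
δ = arctan(2.1655) = 65.21°

65.2°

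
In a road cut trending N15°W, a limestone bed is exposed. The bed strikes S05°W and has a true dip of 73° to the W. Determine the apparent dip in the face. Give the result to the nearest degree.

Angle between strike (S05°W) and section (N15°W): β = 20°.
tan(apparent dip) = tan 73° · sin 20° = 1.1187
α = arctan(1.1187) = 48.21°

48°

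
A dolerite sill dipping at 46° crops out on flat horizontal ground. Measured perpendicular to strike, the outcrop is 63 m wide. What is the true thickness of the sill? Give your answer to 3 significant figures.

45.3 m

True thickness t = w · sin(dip) = 63 × sin 46°
t = 63 × 0.7193 = 45.318 m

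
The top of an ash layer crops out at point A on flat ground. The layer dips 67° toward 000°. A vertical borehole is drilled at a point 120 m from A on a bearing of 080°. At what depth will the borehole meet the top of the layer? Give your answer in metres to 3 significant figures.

The hole lies 80° from the dip direction, so the down-dip offset is 120 × cos 80° = 20.84 m.
Depth = down-dip offset × tan(dip) = 20.84 × tan 67° = 20.84 × 2.3559
Depth = 49.09 m

49.1 m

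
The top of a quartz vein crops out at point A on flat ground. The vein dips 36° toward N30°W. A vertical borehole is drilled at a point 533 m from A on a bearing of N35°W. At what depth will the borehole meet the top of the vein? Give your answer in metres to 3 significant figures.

The hole lies 5° from the dip direction, so the down-dip offset is 533 × cos 5° = 530.97 m.
Depth = down-dip offset × tan(dip) = 530.97 × tan 36° = 530.97 × 0.7265
Depth = 385.77 m

386 m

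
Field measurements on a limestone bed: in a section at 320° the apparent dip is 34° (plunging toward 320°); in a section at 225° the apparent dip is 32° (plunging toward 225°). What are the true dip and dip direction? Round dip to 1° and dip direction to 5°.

The two traces are lines in the plane: v₁ = (sin 320°·cos 34°, cos 320°·cos 34°, −sin 34°), v₂ = (sin 225°·cos 32°, cos 225°·cos 32°, −sin 32°).
n = v₁ × v₂ = (-0.672, 0.053, 0.700) (taken with n_z > 0).
tan δ = √(n_x²+n_y²)/n_z = 0.674/0.700, so δ = 43.9°.
Dip direction = azimuth of (n_x, n_y) = atan2(-0.672, 0.053) = 275°.

true dip 44°, dip direction 275°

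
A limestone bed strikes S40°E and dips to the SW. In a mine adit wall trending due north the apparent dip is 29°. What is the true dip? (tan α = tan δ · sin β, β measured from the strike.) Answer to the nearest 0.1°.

β = acute angle between strike S40°E and section due north = 40°.
tan(true dip) = tan 29° / sin 40° = 0.8624
δ = arctan(0.8624) = 40.77°

40.8°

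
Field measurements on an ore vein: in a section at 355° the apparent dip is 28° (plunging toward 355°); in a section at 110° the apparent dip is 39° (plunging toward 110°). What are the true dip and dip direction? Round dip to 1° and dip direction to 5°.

true dip 52°, dip direction 060°

The two traces are lines in the plane: v₁ = (sin 355°·cos 28°, cos 355°·cos 28°, −sin 28°), v₂ = (sin 110°·cos 39°, cos 110°·cos 39°, −sin 39°).
Cross product v₁ × v₂ gives the pole to the plane: n ∝ (0.678, 0.391, 0.622).
Dip δ = arctan(|n_h|/n_z) = arctan(0.783/0.622) = 51.5°.
Dip direction = atan2(0.678, 0.391) = 60° (azimuth of n's horizontal projection).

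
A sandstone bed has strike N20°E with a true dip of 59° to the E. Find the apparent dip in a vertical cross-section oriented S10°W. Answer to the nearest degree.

Angle between strike (N20°E) and section (S10°W): β = 10°.
tan(apparent dip) = tan 59° · sin 10° = 0.2890
α = arctan(0.2890) = 16.12°

16°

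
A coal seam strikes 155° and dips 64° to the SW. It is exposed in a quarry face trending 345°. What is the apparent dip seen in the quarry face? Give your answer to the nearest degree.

Angle between strike (155°) and section (345°): β = 10°.
tan(apparent dip) = tan 64° · sin 10° = 0.3560
α = arctan(0.3560) = 19.60°

20°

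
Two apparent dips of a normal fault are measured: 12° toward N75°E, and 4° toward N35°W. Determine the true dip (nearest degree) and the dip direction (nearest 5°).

true dip 15°, dip direction 040°

The two traces are lines in the plane: v₁ = (sin 75°·cos 12°, cos 75°·cos 12°, −sin 12°), v₂ = (sin 325°·cos 4°, cos 325°·cos 4°, −sin 4°).
n = v₁ × v₂ = (0.152, 0.185, 0.917) (taken with n_z > 0).
tan δ = √(n_x²+n_y²)/n_z = 0.239/0.917, so δ = 14.6°.
Dip direction = atan2(0.152, 0.185) = 39° (azimuth of n's horizontal projection).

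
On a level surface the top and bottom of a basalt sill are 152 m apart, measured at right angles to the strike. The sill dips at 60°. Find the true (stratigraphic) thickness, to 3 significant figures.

True thickness t = w · sin(dip) = 152 × sin 60°
t = 152 × 0.8660 = 131.636 m

132 m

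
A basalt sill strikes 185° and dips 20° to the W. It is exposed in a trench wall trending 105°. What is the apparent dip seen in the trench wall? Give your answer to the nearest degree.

The section lies 80° from the strike.
tan α = tan 20° × sin 80° = 0.3640 × 0.9848 = 0.3584
α = arctan(0.3584) = 19.72°

20°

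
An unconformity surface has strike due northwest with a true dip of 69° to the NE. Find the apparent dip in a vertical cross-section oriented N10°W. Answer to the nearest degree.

Angle between strike (due northwest) and section (N10°W): β = 35°.
tan α = tan 69° × sin 35° = 2.6051 × 0.5736 = 1.4942
apparent dip = arctan 1.4942 = 56.21°

56°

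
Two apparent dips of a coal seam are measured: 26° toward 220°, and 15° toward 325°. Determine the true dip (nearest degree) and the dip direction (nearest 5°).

true dip 32°, dip direction 260°

Each apparent-dip line lies in the plane. As unit vectors (x east, y north, z up), v₁ plunges 26°→220° and v₂ plunges 15°→325°.
The plane normal is n = v₁ × v₂ ∝ (-0.525, -0.093, 0.839).
True dip = arccos(n_z / |n|) = arccos(0.8438) = 32.5°.
The horizontal component of n points toward azimuth atan2(n_x, n_y) = 260°, the dip direction.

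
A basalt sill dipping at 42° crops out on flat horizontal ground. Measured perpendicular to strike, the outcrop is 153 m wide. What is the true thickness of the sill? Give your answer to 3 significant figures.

102 m

True thickness t = w · sin(dip) = 153 × sin 42°
t = 153 × 0.6691 = 102.377 m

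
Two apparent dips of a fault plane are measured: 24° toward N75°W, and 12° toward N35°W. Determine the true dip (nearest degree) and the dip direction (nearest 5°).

true dip 26°, dip direction 260°

Represent each trace as a vector plunging at its apparent dip toward its trend (east-north-up frame): v₁ = (-0.882, 0.236, -0.407), v₂ = (-0.561, 0.801, -0.208).
n = v₁ × v₂ = (-0.277, -0.045, 0.574) (taken with n_z > 0).
True dip = arccos(n_z / |n|) = arccos(0.8987) = 26.0°.
Dip direction = azimuth of (n_x, n_y) = atan2(-0.277, -0.045) = 261°.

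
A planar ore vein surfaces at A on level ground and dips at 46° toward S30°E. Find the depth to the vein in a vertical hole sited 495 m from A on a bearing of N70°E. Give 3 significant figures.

89.0 m

The hole lies 80° from the dip direction, so the down-dip offset is 495 × cos 80° = 85.96 m.
Depth = down-dip offset × tan(dip) = 85.96 × tan 46° = 85.96 × 1.0355
Depth = 89.01 m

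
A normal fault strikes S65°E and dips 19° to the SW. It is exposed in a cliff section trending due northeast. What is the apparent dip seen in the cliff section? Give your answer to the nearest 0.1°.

Angle between strike (S65°E) and section (due northeast): β = 70°.
tan α = tan 19° × sin 70° = 0.3443 × 0.9397 = 0.3236
α = arctan(0.3236) = 17.93°

17.9°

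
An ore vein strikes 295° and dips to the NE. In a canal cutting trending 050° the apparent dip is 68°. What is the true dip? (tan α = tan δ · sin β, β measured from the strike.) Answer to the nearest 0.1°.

β = acute angle between strike 295° and section 050° = 65°.
tan(true dip) = tan 68° / sin 65° = 2.7310
δ = arctan(2.7310) = 69.89°

69.9°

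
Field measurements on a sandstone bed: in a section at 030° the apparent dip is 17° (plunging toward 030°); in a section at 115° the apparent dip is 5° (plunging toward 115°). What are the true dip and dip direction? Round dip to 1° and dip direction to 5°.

true dip 17°, dip direction 040°

Each apparent-dip line lies in the plane. As unit vectors (x east, y north, z up), v₁ plunges 17°→030° and v₂ plunges 5°→115°.
n = v₁ × v₂ = (0.195, 0.222, 0.949) (taken with n_z > 0).
True dip = arccos(n_z / |n|) = arccos(0.9547) = 17.3°.
Dip direction = atan2(0.195, 0.222) = 41° (azimuth of n's horizontal projection).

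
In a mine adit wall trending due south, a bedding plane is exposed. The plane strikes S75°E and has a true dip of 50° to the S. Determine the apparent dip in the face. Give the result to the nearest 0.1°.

49.0°

The section lies 75° from the strike.
tan α = tan 50° × sin 75° = 1.1918 × 0.9659 = 1.1511
apparent dip = arctan 1.1511 = 49.02°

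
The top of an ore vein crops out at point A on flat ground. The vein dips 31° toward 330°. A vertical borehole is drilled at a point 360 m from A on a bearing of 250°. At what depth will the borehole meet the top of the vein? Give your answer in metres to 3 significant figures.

37.6 m

The hole lies 80° from the dip direction, so the down-dip offset is 360 × cos 80° = 62.51 m.
Depth = down-dip offset × tan(dip) = 62.51 × tan 31° = 62.51 × 0.6009
Depth = 37.56 m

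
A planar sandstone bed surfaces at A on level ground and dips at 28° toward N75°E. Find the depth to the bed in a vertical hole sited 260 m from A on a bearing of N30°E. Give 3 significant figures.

97.8 m

The hole lies 45° from the dip direction, so the down-dip offset is 260 × cos 45° = 183.85 m.
Depth = down-dip offset × tan(dip) = 183.85 × tan 28° = 183.85 × 0.5317
Depth = 97.75 m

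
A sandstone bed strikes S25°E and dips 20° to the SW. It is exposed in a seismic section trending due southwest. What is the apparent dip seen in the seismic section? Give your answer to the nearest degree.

The strike is S25°E and the section trends due southwest; the acute angle between them is β = 70°.
tan α = tan 20° × sin 70° = 0.3640 × 0.9397 = 0.3420
apparent dip = arctan 0.3420 = 18.88°

19°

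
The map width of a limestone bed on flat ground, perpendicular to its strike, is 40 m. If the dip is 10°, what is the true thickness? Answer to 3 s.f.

True thickness t = w · sin(dip) = 40 × sin 10°
t = 40 × 0.1736 = 6.946 m

6.95 m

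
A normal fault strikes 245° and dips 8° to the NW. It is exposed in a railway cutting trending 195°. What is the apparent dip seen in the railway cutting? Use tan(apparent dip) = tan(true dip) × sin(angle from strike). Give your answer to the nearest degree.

6°

Angle between strike (245°) and section (195°): β = 50°.
tan(apparent dip) = tan 8° · sin 50° = 0.1077
α = arctan(0.1077) = 6.14°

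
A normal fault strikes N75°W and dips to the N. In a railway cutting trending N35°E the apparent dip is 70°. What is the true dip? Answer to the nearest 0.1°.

β = acute angle between strike N75°W and section N35°E = 70°.
tan(true dip) = tan 70° / sin 70° = 2.9238
δ = arctan(2.9238) = 71.12°

71.1°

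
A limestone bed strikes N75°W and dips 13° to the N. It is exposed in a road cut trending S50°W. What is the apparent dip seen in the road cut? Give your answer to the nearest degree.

The strike is N75°W and the section trends S50°W; the acute angle between them is β = 55°.
tan α = tan 13° × sin 55° = 0.2309 × 0.8192 = 0.1891
α = arctan(0.1891) = 10.71°

11°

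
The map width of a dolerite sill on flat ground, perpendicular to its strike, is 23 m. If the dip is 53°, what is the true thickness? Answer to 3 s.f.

True thickness t = w · sin(dip) = 23 × sin 53°
t = 23 × 0.7986 = 18.369 m

18.4 m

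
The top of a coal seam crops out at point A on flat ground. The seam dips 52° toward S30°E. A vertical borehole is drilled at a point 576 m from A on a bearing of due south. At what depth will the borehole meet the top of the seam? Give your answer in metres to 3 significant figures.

638 m

The hole lies 30° from the dip direction, so the down-dip offset is 576 × cos 30° = 498.83 m.
Depth = down-dip offset × tan(dip) = 498.83 × tan 52° = 498.83 × 1.2799
Depth = 638.47 m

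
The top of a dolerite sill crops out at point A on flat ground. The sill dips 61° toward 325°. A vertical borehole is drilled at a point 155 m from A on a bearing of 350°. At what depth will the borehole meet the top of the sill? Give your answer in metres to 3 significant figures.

The hole lies 25° from the dip direction, so the down-dip offset is 155 × cos 25° = 140.48 m.
Depth = down-dip offset × tan(dip) = 140.48 × tan 61° = 140.48 × 1.8040
Depth = 253.43 m

253 m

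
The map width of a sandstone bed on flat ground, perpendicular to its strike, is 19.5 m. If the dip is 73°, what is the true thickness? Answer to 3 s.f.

18.6 m

True thickness t = w · sin(dip) = 19.5 × sin 73°
t = 19.5 × 0.9563 = 18.648 m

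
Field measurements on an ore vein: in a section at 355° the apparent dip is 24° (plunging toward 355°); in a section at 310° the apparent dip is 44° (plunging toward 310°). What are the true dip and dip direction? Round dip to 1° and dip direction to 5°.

Represent each trace as a vector plunging at its apparent dip toward its trend (east-north-up frame): v₁ = (-0.080, 0.910, -0.407), v₂ = (-0.551, 0.462, -0.695).
n = v₁ × v₂ = (-0.444, 0.169, 0.465) (taken with n_z > 0).
True dip = arccos(n_z / |n|) = arccos(0.6992) = 45.6°.
Dip direction = atan2(-0.444, 0.169) = 291° (azimuth of n's horizontal projection).

true dip 46°, dip direction 290°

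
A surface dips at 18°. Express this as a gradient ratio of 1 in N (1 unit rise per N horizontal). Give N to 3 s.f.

1 : N means tan θ = 1/N, so N = 1/tan 18° = 1/0.3249

1 in 3.08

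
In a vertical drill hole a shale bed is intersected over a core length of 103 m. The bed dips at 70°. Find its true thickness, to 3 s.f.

True thickness t = h · cos(dip) = 103 × cos 70°
t = 103 × 0.3420 = 35.228 m

35.2 m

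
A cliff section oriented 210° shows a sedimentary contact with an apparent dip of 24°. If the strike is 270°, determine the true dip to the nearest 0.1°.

27.2°

The section is 60° from the strike.
tan δ = tan α / sin β = tan 24° / sin 60° = 0.4452 / 0.8660 = 0.5141
δ = arctan(0.5141) = 27.21°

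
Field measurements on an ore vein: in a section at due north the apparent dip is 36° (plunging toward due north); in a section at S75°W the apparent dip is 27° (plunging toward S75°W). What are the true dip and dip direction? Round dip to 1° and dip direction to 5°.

true dip 46°, dip direction 315°

Each apparent-dip line lies in the plane. As unit vectors (x east, y north, z up), v₁ plunges 36°→due north and v₂ plunges 27°→S75°W.
Cross product v₁ × v₂ gives the pole to the plane: n ∝ (-0.503, 0.506, 0.696).
Dip δ = arctan(|n_h|/n_z) = arctan(0.713/0.696) = 45.7°.
Dip direction = atan2(-0.503, 0.506) = 315° (azimuth of n's horizontal projection).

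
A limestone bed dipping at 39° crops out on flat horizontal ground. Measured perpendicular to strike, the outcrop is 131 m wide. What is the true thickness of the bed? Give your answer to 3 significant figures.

True thickness t = w · sin(dip) = 131 × sin 39°
t = 131 × 0.6293 = 82.441 m

82.4 m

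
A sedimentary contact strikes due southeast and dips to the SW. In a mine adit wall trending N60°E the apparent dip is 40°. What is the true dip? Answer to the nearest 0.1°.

41.0°

β = acute angle between strike due southeast and section N60°E = 75°.
tan δ = tan α / sin β = tan 40° / sin 75° = 0.8391 / 0.9659 = 0.8687
δ = arctan(0.8687) = 40.98°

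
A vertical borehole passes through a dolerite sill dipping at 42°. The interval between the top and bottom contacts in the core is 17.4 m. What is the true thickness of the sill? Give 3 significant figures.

True thickness t = h · cos(dip) = 17.4 × cos 42°
t = 17.4 × 0.7431 = 12.931 m

12.9 m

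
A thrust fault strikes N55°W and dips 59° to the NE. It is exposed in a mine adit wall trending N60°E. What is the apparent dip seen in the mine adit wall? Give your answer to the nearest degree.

The section lies 65° from the strike.
tan α = tan 59° × sin 65° = 1.6643 × 0.9063 = 1.5083
α = arctan(1.5083) = 56.46°

56°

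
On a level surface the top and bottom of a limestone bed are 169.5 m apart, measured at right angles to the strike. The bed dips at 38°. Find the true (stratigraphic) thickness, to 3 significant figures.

True thickness t = w · sin(dip) = 169.5 × sin 38°
t = 169.5 × 0.6157 = 104.355 m

104 m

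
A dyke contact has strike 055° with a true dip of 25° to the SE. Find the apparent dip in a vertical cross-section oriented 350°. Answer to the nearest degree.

The strike is 055° and the section trends 350°; the acute angle between them is β = 65°.
tan α = tan 25° × sin 65° = 0.4663 × 0.9063 = 0.4226
apparent dip = arctan 0.4226 = 22.91°

23°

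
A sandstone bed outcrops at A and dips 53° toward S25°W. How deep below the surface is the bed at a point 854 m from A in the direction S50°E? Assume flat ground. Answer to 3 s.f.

293 m

The hole lies 75° from the dip direction, so the down-dip offset is 854 × cos 75° = 221.03 m.
Depth = down-dip offset × tan(dip) = 221.03 × tan 53° = 221.03 × 1.3270
Depth = 293.32 m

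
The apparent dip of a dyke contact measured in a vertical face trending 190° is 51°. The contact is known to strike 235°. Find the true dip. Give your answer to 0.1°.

60.2°

β = acute angle between strike 235° and section 190° = 45°.
tan δ = tan α / sin β = tan 51° / sin 45° = 1.2349 / 0.7071 = 1.7464
δ = arctan(1.7464) = 60.20°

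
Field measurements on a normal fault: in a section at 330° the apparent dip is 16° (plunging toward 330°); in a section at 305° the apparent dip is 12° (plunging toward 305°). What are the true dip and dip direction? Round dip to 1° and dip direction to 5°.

The two traces are lines in the plane: v₁ = (sin 330°·cos 16°, cos 330°·cos 16°, −sin 16°), v₂ = (sin 305°·cos 12°, cos 305°·cos 12°, −sin 12°).
n = v₁ × v₂ = (-0.018, 0.121, 0.397) (taken with n_z > 0).
True dip = arccos(n_z / |n|) = arccos(0.9557) = 17.1°.
The horizontal component of n points toward azimuth atan2(n_x, n_y) = 351°, the dip direction.

true dip 17°, dip direction 350°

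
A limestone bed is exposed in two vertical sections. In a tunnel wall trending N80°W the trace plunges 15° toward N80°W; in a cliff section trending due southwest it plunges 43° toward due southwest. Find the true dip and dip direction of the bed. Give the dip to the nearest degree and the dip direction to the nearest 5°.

Represent each trace as a vector plunging at its apparent dip toward its trend (east-north-up frame): v₁ = (-0.951, 0.168, -0.259), v₂ = (-0.517, -0.517, -0.682).
n = v₁ × v₂ = (-0.248, -0.515, 0.579) (taken with n_z > 0).
tan δ = √(n_x²+n_y²)/n_z = 0.572/0.579, so δ = 44.6°.
Dip direction = atan2(-0.248, -0.515) = 206° (azimuth of n's horizontal projection).

true dip 45°, dip direction 205°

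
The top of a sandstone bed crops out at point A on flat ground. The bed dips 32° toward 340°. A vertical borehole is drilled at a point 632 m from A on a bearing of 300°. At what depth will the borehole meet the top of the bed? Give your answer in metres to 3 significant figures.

The hole lies 40° from the dip direction, so the down-dip offset is 632 × cos 40° = 484.14 m.
Depth = down-dip offset × tan(dip) = 484.14 × tan 32° = 484.14 × 0.6249
Depth = 302.52 m

303 m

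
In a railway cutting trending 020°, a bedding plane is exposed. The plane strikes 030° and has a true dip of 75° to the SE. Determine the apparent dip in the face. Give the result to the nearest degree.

33°

The strike is 030° and the section trends 020°; the acute angle between them is β = 10°.
tan(apparent dip) = tan 75° · sin 10° = 0.6481
α = arctan(0.6481) = 32.95°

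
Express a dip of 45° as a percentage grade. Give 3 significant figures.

100%

grade % = 100 × tan 45° = 100 × 1.0000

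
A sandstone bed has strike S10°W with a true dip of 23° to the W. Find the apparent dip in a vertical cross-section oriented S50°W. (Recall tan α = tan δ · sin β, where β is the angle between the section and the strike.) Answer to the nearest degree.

15°

Angle between strike (S10°W) and section (S50°W): β = 40°.
tan α = tan 23° × sin 40° = 0.4245 × 0.6428 = 0.2728
α = arctan(0.2728) = 15.26°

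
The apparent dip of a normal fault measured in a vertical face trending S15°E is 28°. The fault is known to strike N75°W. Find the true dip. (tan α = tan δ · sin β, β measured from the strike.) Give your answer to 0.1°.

31.5°

β = acute angle between strike N75°W and section S15°E = 60°.
tan δ = tan α / sin β = tan 28° / sin 60° = 0.5317 / 0.8660 = 0.6140
true dip = arctan 0.6140 = 31.55°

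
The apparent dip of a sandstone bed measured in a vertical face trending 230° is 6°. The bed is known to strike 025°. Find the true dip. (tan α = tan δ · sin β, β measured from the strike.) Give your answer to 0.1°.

14.0°

The section is 25° from the strike.
tan(true dip) = tan 6° / sin 25° = 0.2487
δ = arctan(0.2487) = 13.97°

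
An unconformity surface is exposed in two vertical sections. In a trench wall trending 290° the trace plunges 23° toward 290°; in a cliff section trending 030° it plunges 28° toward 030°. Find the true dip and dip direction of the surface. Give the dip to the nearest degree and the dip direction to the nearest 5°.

Represent each trace as a vector plunging at its apparent dip toward its trend (east-north-up frame): v₁ = (-0.865, 0.315, -0.391), v₂ = (0.441, 0.765, -0.469).
n = v₁ × v₂ = (-0.151, 0.579, 0.800) (taken with n_z > 0).
True dip = arccos(n_z / |n|) = arccos(0.8011) = 36.8°.
Dip direction = atan2(-0.151, 0.579) = 345° (azimuth of n's horizontal projection).

true dip 37°, dip direction 345°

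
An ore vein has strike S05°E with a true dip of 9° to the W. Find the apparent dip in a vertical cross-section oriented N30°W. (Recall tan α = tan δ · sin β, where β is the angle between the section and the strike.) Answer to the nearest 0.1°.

The strike is S05°E and the section trends N30°W; the acute angle between them is β = 25°.
tan(apparent dip) = tan 9° · sin 25° = 0.0669
apparent dip = arctan 0.0669 = 3.83°

3.8°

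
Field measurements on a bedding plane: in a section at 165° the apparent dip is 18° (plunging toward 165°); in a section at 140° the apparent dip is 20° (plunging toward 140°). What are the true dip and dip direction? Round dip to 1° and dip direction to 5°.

The two traces are lines in the plane: v₁ = (sin 165°·cos 18°, cos 165°·cos 18°, −sin 18°), v₂ = (sin 140°·cos 20°, cos 140°·cos 20°, −sin 20°).
Cross product v₁ × v₂ gives the pole to the plane: n ∝ (0.092, -0.102, 0.378).
Dip δ = arctan(|n_h|/n_z) = arctan(0.138/0.378) = 20.0°.
The horizontal component of n points toward azimuth atan2(n_x, n_y) = 138°, the dip direction.

true dip 20°, dip direction 140°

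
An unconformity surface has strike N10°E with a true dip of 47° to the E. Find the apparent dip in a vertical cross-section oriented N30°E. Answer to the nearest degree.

20°

The strike is N10°E and the section trends N30°E; the acute angle between them is β = 20°.
tan α = tan 47° × sin 20° = 1.0724 × 0.3420 = 0.3668
apparent dip = arctan 0.3668 = 20.14°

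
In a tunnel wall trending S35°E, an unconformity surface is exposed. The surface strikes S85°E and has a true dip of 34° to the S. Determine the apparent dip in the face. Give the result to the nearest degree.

Angle between strike (S85°E) and section (S35°E): β = 50°.
tan(apparent dip) = tan 34° · sin 50° = 0.5167
α = arctan(0.5167) = 27.33°

27°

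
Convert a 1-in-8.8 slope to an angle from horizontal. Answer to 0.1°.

tan θ = 1/8.8 = 0.1136
θ = arctan(0.1136) = 6.48°

6.5°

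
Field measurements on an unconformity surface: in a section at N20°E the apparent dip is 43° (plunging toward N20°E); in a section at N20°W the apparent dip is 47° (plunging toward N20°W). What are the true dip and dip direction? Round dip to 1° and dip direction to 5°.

true dip 47°, dip direction 350°

The two traces are lines in the plane: v₁ = (sin 20°·cos 43°, cos 20°·cos 43°, −sin 43°), v₂ = (sin 340°·cos 47°, cos 340°·cos 47°, −sin 47°).
n = v₁ × v₂ = (-0.066, 0.342, 0.321) (taken with n_z > 0).
True dip = arccos(n_z / |n|) = arccos(0.6773) = 47.4°.
The horizontal component of n points toward azimuth atan2(n_x, n_y) = 349°, the dip direction.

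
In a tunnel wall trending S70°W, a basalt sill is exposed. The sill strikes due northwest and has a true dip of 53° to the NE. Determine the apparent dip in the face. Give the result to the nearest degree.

50°

The section lies 65° from the strike.
tan α = tan 53° × sin 65° = 1.3270 × 0.9063 = 1.2027
α = arctan(1.2027) = 50.26°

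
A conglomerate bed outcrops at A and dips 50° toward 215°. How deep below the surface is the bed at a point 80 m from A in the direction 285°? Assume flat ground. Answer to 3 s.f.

32.6 m

The hole lies 70° from the dip direction, so the down-dip offset is 80 × cos 70° = 27.36 m.
Depth = down-dip offset × tan(dip) = 27.36 × tan 50° = 27.36 × 1.1918
Depth = 32.61 m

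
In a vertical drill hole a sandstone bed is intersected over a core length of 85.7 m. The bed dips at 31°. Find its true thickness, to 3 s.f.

73.5 m

True thickness t = h · cos(dip) = 85.7 × cos 31°
t = 85.7 × 0.8572 = 73.459 m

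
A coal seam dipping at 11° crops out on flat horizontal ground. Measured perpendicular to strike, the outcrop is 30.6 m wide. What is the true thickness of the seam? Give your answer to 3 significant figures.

5.84 m

True thickness t = w · sin(dip) = 30.6 × sin 11°
t = 30.6 × 0.1908 = 5.839 m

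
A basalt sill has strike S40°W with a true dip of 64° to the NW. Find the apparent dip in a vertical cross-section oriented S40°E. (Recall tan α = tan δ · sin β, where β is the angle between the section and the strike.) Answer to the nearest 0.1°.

Angle between strike (S40°W) and section (S40°E): β = 80°.
tan(apparent dip) = tan 64° · sin 80° = 2.0192
apparent dip = arctan 2.0192 = 63.65°

63.7°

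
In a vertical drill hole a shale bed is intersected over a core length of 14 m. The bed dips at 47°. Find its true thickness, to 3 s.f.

9.55 m

True thickness t = h · cos(dip) = 14 × cos 47°
t = 14 × 0.6820 = 9.548 m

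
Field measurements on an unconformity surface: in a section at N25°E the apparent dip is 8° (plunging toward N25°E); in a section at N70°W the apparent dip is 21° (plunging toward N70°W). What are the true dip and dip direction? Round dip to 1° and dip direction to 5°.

Each apparent-dip line lies in the plane. As unit vectors (x east, y north, z up), v₁ plunges 8°→N25°E and v₂ plunges 21°→N70°W.
Cross product v₁ × v₂ gives the pole to the plane: n ∝ (-0.277, 0.272, 0.921).
Dip δ = arctan(|n_h|/n_z) = arctan(0.388/0.921) = 22.9°.
Dip direction = atan2(-0.277, 0.272) = 314° (azimuth of n's horizontal projection).

true dip 23°, dip direction 315°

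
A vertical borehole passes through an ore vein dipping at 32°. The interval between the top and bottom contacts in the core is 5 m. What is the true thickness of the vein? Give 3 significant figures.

4.24 m

True thickness t = h · cos(dip) = 5 × cos 32°
t = 5 × 0.8480 = 4.240 m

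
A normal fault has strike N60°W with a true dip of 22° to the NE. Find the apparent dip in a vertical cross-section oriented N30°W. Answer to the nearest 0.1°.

The strike is N60°W and the section trends N30°W; the acute angle between them is β = 30°.
tan α = tan 22° × sin 30° = 0.4040 × 0.5000 = 0.2020
apparent dip = arctan 0.2020 = 11.42°

11.4°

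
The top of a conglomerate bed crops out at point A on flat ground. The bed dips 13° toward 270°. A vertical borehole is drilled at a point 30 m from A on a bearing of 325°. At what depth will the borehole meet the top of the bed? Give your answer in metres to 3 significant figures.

3.97 m

The hole lies 55° from the dip direction, so the down-dip offset is 30 × cos 55° = 17.21 m.
Depth = down-dip offset × tan(dip) = 17.21 × tan 13° = 17.21 × 0.2309
Depth = 3.97 m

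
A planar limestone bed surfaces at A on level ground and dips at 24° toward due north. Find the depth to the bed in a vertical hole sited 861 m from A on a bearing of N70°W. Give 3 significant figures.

The hole lies 70° from the dip direction, so the down-dip offset is 861 × cos 70° = 294.48 m.
Depth = down-dip offset × tan(dip) = 294.48 × tan 24° = 294.48 × 0.4452
Depth = 131.11 m

131 m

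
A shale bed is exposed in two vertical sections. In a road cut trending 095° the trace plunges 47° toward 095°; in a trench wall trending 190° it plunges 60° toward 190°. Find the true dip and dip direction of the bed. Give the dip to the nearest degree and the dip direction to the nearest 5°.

Each apparent-dip line lies in the plane. As unit vectors (x east, y north, z up), v₁ plunges 47°→095° and v₂ plunges 60°→190°.
The plane normal is n = v₁ × v₂ ∝ (0.309, -0.652, 0.340).
Dip δ = arctan(|n_h|/n_z) = arctan(0.721/0.340) = 64.8°.
Dip direction = atan2(0.309, -0.652) = 155° (azimuth of n's horizontal projection).

true dip 65°, dip direction 155°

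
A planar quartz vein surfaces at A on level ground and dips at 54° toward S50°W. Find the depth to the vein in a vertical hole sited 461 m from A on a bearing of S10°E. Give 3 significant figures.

The hole lies 60° from the dip direction, so the down-dip offset is 461 × cos 60° = 230.50 m.
Depth = down-dip offset × tan(dip) = 230.50 × tan 54° = 230.50 × 1.3764
Depth = 317.26 m

317 m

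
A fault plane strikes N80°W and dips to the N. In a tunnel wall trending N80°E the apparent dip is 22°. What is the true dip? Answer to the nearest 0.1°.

49.8°

The section is 20° from the strike.
tan δ = tan α / sin β = tan 22° / sin 20° = 0.4040 / 0.3420 = 1.1813
true dip = arctan 1.1813 = 49.75°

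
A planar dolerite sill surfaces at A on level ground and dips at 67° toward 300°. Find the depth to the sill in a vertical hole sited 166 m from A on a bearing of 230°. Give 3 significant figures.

134 m

The hole lies 70° from the dip direction, so the down-dip offset is 166 × cos 70° = 56.78 m.
Depth = down-dip offset × tan(dip) = 56.78 × tan 67° = 56.78 × 2.3559
Depth = 133.75 m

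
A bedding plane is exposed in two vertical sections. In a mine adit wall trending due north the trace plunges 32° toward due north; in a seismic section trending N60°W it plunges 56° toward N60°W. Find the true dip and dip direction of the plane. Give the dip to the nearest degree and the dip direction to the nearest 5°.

Each apparent-dip line lies in the plane. As unit vectors (x east, y north, z up), v₁ plunges 32°→due north and v₂ plunges 56°→N60°W.
Cross product v₁ × v₂ gives the pole to the plane: n ∝ (-0.555, 0.257, 0.411).
True dip = arccos(n_z / |n|) = arccos(0.5576) = 56.1°.
The horizontal component of n points toward azimuth atan2(n_x, n_y) = 295°, the dip direction.

true dip 56°, dip direction 295°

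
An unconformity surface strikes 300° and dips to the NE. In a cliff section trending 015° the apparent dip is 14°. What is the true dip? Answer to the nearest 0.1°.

14.5°

The section is 75° from the strike.
tan(true dip) = tan 14° / sin 75° = 0.2581
true dip = arctan 0.2581 = 14.47°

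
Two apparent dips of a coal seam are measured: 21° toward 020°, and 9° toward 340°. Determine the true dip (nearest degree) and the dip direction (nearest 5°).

Represent each trace as a vector plunging at its apparent dip toward its trend (east-north-up frame): v₁ = (0.319, 0.877, -0.358), v₂ = (-0.338, 0.928, -0.156).
n = v₁ × v₂ = (0.195, 0.171, 0.593) (taken with n_z > 0).
True dip = arccos(n_z / |n|) = arccos(0.9160) = 23.7°.
Dip direction = azimuth of (n_x, n_y) = atan2(0.195, 0.171) = 49°.

true dip 24°, dip direction 050°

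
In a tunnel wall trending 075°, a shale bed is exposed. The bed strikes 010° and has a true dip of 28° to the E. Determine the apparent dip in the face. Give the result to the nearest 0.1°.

Angle between strike (010°) and section (075°): β = 65°.
tan(apparent dip) = tan 28° · sin 65° = 0.4819
apparent dip = arctan 0.4819 = 25.73°

25.7°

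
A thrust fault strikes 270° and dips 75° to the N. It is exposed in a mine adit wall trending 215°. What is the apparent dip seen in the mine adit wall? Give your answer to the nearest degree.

72°

The section lies 55° from the strike.
tan(apparent dip) = tan 75° · sin 55° = 3.0571
apparent dip = arctan 3.0571 = 71.89°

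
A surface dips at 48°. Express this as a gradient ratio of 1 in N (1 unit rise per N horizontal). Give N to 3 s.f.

1 in 0.900

1 : N means tan θ = 1/N, so N = 1/tan 48° = 1/1.1106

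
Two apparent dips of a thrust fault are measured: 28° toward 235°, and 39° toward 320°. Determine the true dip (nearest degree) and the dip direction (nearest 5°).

Represent each trace as a vector plunging at its apparent dip toward its trend (east-north-up frame): v₁ = (-0.723, -0.506, -0.469), v₂ = (-0.500, 0.595, -0.629).
The plane normal is n = v₁ × v₂ ∝ (-0.598, 0.221, 0.684).
tan δ = √(n_x²+n_y²)/n_z = 0.638/0.684, so δ = 43.0°.
Dip direction = atan2(-0.598, 0.221) = 290° (azimuth of n's horizontal projection).

true dip 43°, dip direction 290°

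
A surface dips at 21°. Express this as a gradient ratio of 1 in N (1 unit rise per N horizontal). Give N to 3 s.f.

1 in 2.61

1 : N means tan θ = 1/N, so N = 1/tan 21° = 1/0.3839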